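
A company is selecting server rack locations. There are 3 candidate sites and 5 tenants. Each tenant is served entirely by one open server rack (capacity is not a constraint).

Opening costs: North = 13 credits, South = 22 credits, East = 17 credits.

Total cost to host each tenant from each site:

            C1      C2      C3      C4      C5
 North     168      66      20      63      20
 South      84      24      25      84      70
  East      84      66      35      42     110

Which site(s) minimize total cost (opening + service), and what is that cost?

For any fixed open set, each tenant goes to its cheapest open site; total = fixed + service.
{North, South, East}: C1→South 84, C2→South 24, C3→North 20, C4→East 42, C5→North 20. Service 190; fixed 52; total 242.
{North, South}: service 211 + fixed 35 = 246
{North, East}: service 232 + fixed 30 = 262
{North}: C1→North 168, C2→North 66, C3→North 20, C4→North 63, C5→North 20. Service 337; fixed 13; total 350.
No other subset beats 242.

Open North, South and East; minimum total cost 242.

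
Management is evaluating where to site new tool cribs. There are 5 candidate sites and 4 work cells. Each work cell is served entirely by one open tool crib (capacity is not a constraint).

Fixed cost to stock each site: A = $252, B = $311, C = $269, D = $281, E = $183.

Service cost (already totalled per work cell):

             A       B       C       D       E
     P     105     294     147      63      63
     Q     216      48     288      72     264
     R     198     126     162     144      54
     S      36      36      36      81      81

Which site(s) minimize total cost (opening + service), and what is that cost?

For any fixed open set, each work cell goes to its cheapest open site; total = fixed + service.
{D}: P→D 63, Q→D 72, R→D 144, S→D 81. Service 360; fixed 281; total 641.
{E}: P→E 63, Q→E 264, R→E 54, S→E 81. Service 462; fixed 183; total 645.
{B, E}: service 201 + fixed 494 = 695
{A, B, C, D, E}: P→D 63, Q→B 48, R→E 54, S→A 36. Service 201; fixed 1296; total 1497.
No other subset beats 641.

Open D only; minimum total cost 641.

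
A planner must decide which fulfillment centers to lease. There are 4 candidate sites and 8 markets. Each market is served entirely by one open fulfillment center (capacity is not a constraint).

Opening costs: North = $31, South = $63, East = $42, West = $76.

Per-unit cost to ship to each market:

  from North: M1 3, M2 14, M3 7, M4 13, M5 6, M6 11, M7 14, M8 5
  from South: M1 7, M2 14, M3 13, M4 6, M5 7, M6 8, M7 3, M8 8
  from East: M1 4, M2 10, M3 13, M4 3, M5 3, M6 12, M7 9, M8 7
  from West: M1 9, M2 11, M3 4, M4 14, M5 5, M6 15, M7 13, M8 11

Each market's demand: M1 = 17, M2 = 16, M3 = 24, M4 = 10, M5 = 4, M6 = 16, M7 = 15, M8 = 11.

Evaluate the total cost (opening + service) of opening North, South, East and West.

Each market is assigned to its cheapest site among the open ones.
{North, South, East, West}: M1→North 3·17=51, M2→East 10·16=160, M3→West 4·24=96, M4→East 3·10=30, M5→East 3·4=12, M6→South 8·16=128, M7→South 3·15=45, M8→North 5·11=55. Service 577; fixed 212; total 789.

Total cost: 789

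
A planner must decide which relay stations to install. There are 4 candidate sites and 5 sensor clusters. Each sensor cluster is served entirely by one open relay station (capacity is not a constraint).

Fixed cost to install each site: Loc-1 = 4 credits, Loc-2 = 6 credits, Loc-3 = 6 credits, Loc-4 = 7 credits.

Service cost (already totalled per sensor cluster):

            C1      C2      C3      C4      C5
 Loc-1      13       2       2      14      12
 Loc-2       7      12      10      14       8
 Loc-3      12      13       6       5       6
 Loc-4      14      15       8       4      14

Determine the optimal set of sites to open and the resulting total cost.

Open Loc-1 and Loc-3; minimum total cost 37.

For any fixed open set, each sensor cluster goes to its cheapest open site; total = fixed + service.
{Loc-1, Loc-3}: C1→Loc-3 12, C2→Loc-1 2, C3→Loc-1 2, C4→Loc-3 5, C5→Loc-3 6. Service 27; fixed 10; total 37.
{Loc-1, Loc-2, Loc-3}: service 22 + fixed 16 = 38
{Loc-1, Loc-2, Loc-4}: C1→Loc-2 7, C2→Loc-1 2, C3→Loc-1 2, C4→Loc-4 4, C5→Loc-2 8. Service 23; fixed 17; total 40.
{Loc-1, Loc-2, Loc-3, Loc-4}: service 21 + fixed 23 = 44
No other subset beats 37.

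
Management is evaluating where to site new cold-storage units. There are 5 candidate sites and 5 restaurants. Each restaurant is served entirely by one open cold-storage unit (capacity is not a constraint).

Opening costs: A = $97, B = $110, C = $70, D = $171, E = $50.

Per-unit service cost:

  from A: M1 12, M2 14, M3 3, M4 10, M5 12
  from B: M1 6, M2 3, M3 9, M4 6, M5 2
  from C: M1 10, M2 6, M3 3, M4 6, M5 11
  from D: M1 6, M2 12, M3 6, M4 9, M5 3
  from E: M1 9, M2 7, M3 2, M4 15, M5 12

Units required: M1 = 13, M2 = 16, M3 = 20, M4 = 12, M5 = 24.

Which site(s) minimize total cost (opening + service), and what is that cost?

For any fixed open set, each restaurant goes to its cheapest open site; total = fixed + service.
{B, E}: M1→B 6·13=78, M2→B 3·16=48, M3→E 2·20=40, M4→B 6·12=72, M5→B 2·24=48. Service 286; fixed 160; total 446.
{B, C}: M1→B 6·13=78, M2→B 3·16=48, M3→C 3·20=60, M4→B 6·12=72, M5→B 2·24=48. Service 306; fixed 180; total 486.
{A, B}: service 306 + fixed 207 = 513
{A, B, C, D, E}: M1→B 6·13=78, M2→B 3·16=48, M3→E 2·20=40, M4→B 6·12=72, M5→B 2·24=48. Service 286; fixed 498; total 784.
No other subset beats 446.

Open B and E; minimum total cost 446.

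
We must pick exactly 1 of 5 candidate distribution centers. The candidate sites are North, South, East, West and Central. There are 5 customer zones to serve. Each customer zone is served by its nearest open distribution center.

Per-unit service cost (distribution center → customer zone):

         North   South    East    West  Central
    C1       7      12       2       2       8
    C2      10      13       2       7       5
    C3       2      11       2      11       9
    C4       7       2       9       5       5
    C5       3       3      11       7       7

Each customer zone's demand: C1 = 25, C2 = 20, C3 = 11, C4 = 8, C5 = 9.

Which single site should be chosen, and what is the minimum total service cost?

Choose East only; total service cost 283.

With exactly 1 open, each customer zone uses its cheapest among the chosen.
{East}: C1→East 2·25=50, C2→East 2·20=40, C3→East 2·11=22, C4→East 9·8=72, C5→East 11·9=99. Service cost 283.
{West}: service cost 414
{North}: service cost 480
Among all 5 size-1 choices, {East} is lowest.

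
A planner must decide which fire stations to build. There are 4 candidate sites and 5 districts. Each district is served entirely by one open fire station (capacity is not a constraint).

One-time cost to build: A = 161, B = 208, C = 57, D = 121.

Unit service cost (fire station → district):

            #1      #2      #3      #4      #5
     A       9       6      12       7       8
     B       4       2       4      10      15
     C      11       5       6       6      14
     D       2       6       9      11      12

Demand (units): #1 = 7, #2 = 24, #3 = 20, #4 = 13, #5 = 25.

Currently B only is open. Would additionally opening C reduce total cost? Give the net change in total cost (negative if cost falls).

Yes — net change −20 (cost falls by 20).

Current service cost with {B}: 661.
Adding C: each district re-picks its cheapest; new service cost 584, saving 77.
Extra fixed cost: 57. Net change = 57 − 77 = -20.
(Totals: 869 → 849.)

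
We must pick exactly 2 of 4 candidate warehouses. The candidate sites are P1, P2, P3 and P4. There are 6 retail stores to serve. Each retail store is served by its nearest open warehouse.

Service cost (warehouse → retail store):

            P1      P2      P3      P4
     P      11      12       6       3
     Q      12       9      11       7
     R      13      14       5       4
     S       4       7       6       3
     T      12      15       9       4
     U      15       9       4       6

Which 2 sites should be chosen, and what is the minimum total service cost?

Choose P3 and P4; total service cost 25.

With exactly 2 open, each retail store uses its cheapest among the chosen.
{P3, P4}: P→P4 3, Q→P4 7, R→P4 4, S→P4 3, T→P4 4, U→P3 4. Service cost 25.
{P1, P4}: service cost 27
{P2, P4}: service cost 27
Among all 6 size-2 choices, {P3, P4} is lowest.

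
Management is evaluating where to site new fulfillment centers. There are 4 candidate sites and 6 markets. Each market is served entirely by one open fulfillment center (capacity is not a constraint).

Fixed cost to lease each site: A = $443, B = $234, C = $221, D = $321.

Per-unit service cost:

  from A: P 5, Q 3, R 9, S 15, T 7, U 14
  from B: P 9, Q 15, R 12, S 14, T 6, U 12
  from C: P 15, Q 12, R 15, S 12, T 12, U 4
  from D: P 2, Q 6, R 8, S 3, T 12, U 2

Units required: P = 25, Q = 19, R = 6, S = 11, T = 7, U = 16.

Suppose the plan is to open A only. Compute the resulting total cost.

Total cost: 1117

Each market is assigned to its cheapest site among the open ones.
{A}: P→A 5·25=125, Q→A 3·19=57, R→A 9·6=54, S→A 15·11=165, T→A 7·7=49, U→A 14·16=224. Service 674; fixed 443; total 1117.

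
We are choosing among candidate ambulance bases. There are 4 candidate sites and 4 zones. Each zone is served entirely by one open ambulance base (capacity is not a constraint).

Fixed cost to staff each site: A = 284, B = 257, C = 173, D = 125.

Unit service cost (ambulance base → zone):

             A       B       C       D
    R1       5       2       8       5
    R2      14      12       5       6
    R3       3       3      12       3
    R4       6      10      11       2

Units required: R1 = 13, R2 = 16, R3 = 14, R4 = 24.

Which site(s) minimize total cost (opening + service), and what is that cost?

For any fixed open set, each zone goes to its cheapest open site; total = fixed + service.
{D}: R1→D 5·13=65, R2→D 6·16=96, R3→D 3·14=42, R4→D 2·24=48. Service 251; fixed 125; total 376.
{C, D}: service 235 + fixed 298 = 533
{B, D}: service 212 + fixed 382 = 594
{A, B, C, D}: service 196 + fixed 839 = 1035
No other subset beats 376.

Open D only; minimum total cost 376.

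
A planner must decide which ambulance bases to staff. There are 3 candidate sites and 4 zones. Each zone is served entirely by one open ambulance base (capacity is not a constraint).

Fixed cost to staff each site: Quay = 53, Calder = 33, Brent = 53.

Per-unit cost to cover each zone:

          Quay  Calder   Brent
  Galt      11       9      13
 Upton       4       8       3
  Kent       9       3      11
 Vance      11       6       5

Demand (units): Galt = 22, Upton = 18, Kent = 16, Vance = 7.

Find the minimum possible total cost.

Minimum total cost: 421

For any fixed open set, each zone goes to its cheapest open site; total = fixed + service.
{Calder, Brent}: Galt→Calder 9·22=198, Upton→Brent 3·18=54, Kent→Calder 3·16=48, Vance→Brent 5·7=35. Service 335; fixed 86; total 421.
{Quay, Calder}: service 360 + fixed 86 = 446
{Calder}: Galt→Calder 9·22=198, Upton→Calder 8·18=144, Kent→Calder 3·16=48, Vance→Calder 6·7=42. Service 432; fixed 33; total 465.
{Quay, Calder, Brent}: service 335 + fixed 139 = 474
No other subset beats 421.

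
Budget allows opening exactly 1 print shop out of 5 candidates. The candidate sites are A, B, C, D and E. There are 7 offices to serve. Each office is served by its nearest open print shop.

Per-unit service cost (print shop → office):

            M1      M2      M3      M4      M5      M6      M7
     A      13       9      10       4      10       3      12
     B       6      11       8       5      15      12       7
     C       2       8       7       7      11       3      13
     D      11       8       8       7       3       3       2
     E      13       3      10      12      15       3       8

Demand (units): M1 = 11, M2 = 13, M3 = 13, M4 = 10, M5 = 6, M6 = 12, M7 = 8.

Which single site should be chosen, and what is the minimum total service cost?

Choose D only; total service cost 469.

With exactly 1 open, each office uses its cheapest among the chosen.
{D}: M1→D 11·11=121, M2→D 8·13=104, M3→D 8·13=104, M4→D 7·10=70, M5→D 3·6=18, M6→D 3·12=36, M7→D 2·8=16. Service cost 469.
{C}: service cost 493
{A}: service cost 622
Among all 5 size-1 choices, {D} is lowest.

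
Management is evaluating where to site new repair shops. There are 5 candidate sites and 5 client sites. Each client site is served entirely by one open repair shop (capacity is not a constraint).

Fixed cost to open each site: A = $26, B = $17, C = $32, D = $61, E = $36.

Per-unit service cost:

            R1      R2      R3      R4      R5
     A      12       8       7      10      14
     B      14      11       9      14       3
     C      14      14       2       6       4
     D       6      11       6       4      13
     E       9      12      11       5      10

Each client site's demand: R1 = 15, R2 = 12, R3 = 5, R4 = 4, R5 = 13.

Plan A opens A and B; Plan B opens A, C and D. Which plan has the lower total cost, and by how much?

Plan A: {A, B}: R1→A 12·15=180, R2→A 8·12=96, R3→A 7·5=35, R4→A 10·4=40, R5→B 3·13=39. Service 390; fixed 43; total 433.
Plan B: {A, C, D}: R1→D 6·15=90, R2→A 8·12=96, R3→C 2·5=10, R4→D 4·4=16, R5→C 4·13=52. Service 264; fixed 119; total 383.
Difference: |433 − 383| = 50.

Plan B is cheaper by 50.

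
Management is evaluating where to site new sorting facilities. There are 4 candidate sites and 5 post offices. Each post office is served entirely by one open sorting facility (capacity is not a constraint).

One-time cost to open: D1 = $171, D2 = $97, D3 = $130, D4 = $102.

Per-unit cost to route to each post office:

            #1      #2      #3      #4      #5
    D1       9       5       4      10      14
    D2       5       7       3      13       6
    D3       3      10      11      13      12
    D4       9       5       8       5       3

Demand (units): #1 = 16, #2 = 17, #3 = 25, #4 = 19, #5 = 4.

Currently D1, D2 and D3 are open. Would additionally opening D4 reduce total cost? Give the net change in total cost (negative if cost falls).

Yes — net change −5 (cost falls by 5).

Current service cost with {D1, D2, D3}: 422.
Adding D4: each post office re-picks its cheapest; new service cost 315, saving 107.
Extra fixed cost: 102. Net change = 102 − 107 = -5.
(Totals: 820 → 815.)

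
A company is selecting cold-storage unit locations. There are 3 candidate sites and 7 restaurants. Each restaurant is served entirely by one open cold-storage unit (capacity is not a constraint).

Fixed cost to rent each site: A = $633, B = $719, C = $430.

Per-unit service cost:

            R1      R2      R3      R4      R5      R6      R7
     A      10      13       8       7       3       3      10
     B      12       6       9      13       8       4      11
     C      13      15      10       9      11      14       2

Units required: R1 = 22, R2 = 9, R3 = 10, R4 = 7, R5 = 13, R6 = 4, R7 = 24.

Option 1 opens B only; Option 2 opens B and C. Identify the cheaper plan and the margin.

Option 1: {B}: R1→B 12·22=264, R2→B 6·9=54, R3→B 9·10=90, R4→B 13·7=91, R5→B 8·13=104, R6→B 4·4=16, R7→B 11·24=264. Service 883; fixed 719; total 1602.
Option 2: {B, C}: R1→B 12·22=264, R2→B 6·9=54, R3→B 9·10=90, R4→C 9·7=63, R5→B 8·13=104, R6→B 4·4=16, R7→C 2·24=48. Service 639; fixed 1149; total 1788.
Difference: |1602 − 1788| = 186.

Option 1 is cheaper by 186.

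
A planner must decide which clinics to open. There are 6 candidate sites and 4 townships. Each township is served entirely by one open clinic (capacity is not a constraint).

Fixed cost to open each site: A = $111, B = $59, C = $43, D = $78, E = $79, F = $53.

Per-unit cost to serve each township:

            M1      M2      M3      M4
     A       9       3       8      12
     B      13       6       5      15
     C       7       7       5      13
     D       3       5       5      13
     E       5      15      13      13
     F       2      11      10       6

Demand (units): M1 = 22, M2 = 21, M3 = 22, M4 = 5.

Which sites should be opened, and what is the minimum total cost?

Open D and F; minimum total cost 420.

For any fixed open set, each township goes to its cheapest open site; total = fixed + service.
{D, F}: M1→F 2·22=44, M2→D 5·21=105, M3→D 5·22=110, M4→F 6·5=30. Service 289; fixed 131; total 420.
{B, F}: service 310 + fixed 112 = 422
{D}: service 346 + fixed 78 = 424
{A, B, C, D, E, F}: service 247 + fixed 423 = 670
No other subset beats 420.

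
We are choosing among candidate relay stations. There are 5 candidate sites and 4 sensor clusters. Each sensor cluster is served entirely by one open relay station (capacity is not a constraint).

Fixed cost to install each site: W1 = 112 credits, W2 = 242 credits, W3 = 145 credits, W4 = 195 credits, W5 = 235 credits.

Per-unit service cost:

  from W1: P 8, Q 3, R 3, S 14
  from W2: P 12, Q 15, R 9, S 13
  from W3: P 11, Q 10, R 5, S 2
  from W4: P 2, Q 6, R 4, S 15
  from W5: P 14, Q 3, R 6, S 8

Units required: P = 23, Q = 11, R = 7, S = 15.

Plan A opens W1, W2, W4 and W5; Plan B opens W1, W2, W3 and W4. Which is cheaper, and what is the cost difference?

Plan A: {W1, W2, W4, W5}: P→W4 2·23=46, Q→W1 3·11=33, R→W1 3·7=21, S→W5 8·15=120. Service 220; fixed 784; total 1004.
Plan B: {W1, W2, W3, W4}: P→W4 2·23=46, Q→W1 3·11=33, R→W1 3·7=21, S→W3 2·15=30. Service 130; fixed 694; total 824.
Difference: |1004 − 824| = 180.

Plan B is cheaper by 180.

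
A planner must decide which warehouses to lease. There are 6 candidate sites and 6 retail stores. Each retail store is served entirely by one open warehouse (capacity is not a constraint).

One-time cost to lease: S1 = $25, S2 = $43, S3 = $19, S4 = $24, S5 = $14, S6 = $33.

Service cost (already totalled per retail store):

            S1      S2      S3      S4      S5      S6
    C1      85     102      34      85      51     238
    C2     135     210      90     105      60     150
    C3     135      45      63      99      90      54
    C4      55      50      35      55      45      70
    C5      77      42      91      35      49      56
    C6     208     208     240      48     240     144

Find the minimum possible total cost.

For any fixed open set, each retail store goes to its cheapest open site; total = fixed + service.
{S3, S4, S5}: C1→S3 34, C2→S5 60, C3→S3 63, C4→S3 35, C5→S4 35, C6→S4 48. Service 275; fixed 57; total 332.
{S3, S4}: C1→S3 34, C2→S3 90, C3→S3 63, C4→S3 35, C5→S4 35, C6→S4 48. Service 305; fixed 43; total 348.
{S3, S4, S5, S6}: service 266 + fixed 90 = 356
{S1, S2, S3, S4, S5, S6}: C1→S3 34, C2→S5 60, C3→S2 45, C4→S3 35, C5→S4 35, C6→S4 48. Service 257; fixed 158; total 415.
No other subset beats 332.

Minimum total cost: 332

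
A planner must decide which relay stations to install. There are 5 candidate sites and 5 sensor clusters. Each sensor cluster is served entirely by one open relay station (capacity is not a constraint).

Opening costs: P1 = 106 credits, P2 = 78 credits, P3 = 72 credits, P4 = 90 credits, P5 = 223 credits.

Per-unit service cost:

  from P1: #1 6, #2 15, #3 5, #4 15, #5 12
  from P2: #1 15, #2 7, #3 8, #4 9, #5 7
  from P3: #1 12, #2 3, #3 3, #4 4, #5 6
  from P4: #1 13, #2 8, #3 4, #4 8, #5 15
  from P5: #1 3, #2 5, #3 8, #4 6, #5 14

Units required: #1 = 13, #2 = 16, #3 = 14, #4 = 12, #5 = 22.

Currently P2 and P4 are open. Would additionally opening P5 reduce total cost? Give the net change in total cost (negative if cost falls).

No — net change +37 (cost rises by 37).

Current service cost with {P2, P4}: 587.
Adding P5: each sensor cluster re-picks its cheapest; new service cost 401, saving 186.
Extra fixed cost: 223. Net change = 223 − 186 = 37.
(Totals: 755 → 792.)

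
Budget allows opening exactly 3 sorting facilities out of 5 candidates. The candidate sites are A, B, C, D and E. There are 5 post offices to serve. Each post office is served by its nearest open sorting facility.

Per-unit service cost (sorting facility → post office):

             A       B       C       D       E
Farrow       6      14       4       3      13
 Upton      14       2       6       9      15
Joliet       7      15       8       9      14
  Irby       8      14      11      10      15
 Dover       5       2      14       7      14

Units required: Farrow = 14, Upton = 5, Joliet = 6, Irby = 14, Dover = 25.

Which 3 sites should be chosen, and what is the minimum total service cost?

With exactly 3 open, each post office uses its cheapest among the chosen.
{A, B, D}: Farrow→D 3·14=42, Upton→B 2·5=10, Joliet→A 7·6=42, Irby→A 8·14=112, Dover→B 2·25=50. Service cost 256.
{A, B, C}: service cost 270
{B, C, D}: service cost 290
Among all 10 size-3 choices, {A, B, D} is lowest.

Choose A, B and D; total service cost 256.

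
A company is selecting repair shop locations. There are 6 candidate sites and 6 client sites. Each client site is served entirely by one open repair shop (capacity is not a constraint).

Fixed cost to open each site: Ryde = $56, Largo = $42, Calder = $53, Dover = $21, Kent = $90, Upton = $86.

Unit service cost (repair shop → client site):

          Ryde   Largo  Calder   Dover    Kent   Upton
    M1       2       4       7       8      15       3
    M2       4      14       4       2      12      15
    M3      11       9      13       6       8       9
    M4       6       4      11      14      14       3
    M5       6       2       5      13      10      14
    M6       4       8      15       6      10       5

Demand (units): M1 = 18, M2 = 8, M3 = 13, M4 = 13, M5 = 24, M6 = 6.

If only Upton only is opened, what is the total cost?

Each client site is assigned to its cheapest site among the open ones.
{Upton}: M1→Upton 3·18=54, M2→Upton 15·8=120, M3→Upton 9·13=117, M4→Upton 3·13=39, M5→Upton 14·24=336, M6→Upton 5·6=30. Service 696; fixed 86; total 782.

Total cost: 782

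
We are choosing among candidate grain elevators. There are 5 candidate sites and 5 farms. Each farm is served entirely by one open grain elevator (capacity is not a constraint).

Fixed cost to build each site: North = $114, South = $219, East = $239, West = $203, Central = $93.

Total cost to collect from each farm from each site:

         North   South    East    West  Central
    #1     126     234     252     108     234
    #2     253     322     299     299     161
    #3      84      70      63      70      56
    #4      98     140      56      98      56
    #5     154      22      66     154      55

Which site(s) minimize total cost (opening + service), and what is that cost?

For any fixed open set, each farm goes to its cheapest open site; total = fixed + service.
{Central}: #1→Central 234, #2→Central 161, #3→Central 56, #4→Central 56, #5→Central 55. Service 562; fixed 93; total 655.
{North, Central}: service 454 + fixed 207 = 661
{West, Central}: #1→West 108, #2→Central 161, #3→Central 56, #4→Central 56, #5→Central 55. Service 436; fixed 296; total 732.
{North, South, East, West, Central}: #1→West 108, #2→Central 161, #3→Central 56, #4→East 56, #5→South 22. Service 403; fixed 868; total 1271.
No other subset beats 655.

Open Central only; minimum total cost 655.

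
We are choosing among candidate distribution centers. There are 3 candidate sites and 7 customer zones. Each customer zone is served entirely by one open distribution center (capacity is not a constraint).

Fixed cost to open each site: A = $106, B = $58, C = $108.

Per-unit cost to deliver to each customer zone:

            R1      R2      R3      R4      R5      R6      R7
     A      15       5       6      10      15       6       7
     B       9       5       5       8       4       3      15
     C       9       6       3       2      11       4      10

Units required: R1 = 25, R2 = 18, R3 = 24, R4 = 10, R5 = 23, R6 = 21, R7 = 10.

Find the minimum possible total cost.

For any fixed open set, each customer zone goes to its cheapest open site; total = fixed + service.
{B, C}: R1→B 9·25=225, R2→B 5·18=90, R3→C 3·24=72, R4→C 2·10=20, R5→B 4·23=92, R6→B 3·21=63, R7→C 10·10=100. Service 662; fixed 166; total 828.
{B}: service 820 + fixed 58 = 878
{A, B}: R1→B 9·25=225, R2→A 5·18=90, R3→B 5·24=120, R4→B 8·10=80, R5→B 4·23=92, R6→B 3·21=63, R7→A 7·10=70. Service 740; fixed 164; total 904.
{A, B, C}: R1→B 9·25=225, R2→A 5·18=90, R3→C 3·24=72, R4→C 2·10=20, R5→B 4·23=92, R6→B 3·21=63, R7→A 7·10=70. Service 632; fixed 272; total 904.
No other subset beats 828.

Minimum total cost: 828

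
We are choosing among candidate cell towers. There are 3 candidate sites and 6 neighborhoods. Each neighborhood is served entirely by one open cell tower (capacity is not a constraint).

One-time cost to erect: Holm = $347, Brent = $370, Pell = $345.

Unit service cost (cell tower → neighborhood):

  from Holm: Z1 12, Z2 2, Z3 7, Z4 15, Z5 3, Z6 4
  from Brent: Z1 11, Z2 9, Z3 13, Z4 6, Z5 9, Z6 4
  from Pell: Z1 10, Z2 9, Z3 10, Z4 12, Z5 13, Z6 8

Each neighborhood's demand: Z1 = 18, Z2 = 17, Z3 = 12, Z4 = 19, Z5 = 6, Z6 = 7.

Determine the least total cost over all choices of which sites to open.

For any fixed open set, each neighborhood goes to its cheapest open site; total = fixed + service.
{Holm}: Z1→Holm 12·18=216, Z2→Holm 2·17=34, Z3→Holm 7·12=84, Z4→Holm 15·19=285, Z5→Holm 3·6=18, Z6→Holm 4·7=28. Service 665; fixed 347; total 1012.
{Brent}: Z1→Brent 11·18=198, Z2→Brent 9·17=153, Z3→Brent 13·12=156, Z4→Brent 6·19=114, Z5→Brent 9·6=54, Z6→Brent 4·7=28. Service 703; fixed 370; total 1073.
{Pell}: service 815 + fixed 345 = 1160
{Holm, Brent, Pell}: service 458 + fixed 1062 = 1520
No other subset beats 1012.

Minimum total cost: 1012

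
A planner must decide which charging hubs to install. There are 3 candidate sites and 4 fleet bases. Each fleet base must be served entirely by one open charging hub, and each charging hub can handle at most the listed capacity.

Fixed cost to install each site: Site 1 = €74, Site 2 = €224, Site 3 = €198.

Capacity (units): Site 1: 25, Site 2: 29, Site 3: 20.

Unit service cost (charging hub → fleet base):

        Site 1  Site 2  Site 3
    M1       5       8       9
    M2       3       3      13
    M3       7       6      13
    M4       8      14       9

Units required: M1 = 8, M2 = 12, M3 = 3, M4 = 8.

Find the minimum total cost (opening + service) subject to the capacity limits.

Minimum total cost: 441

Open {Site 1, Site 3}: M1→Site 1 5·8=40, M2→Site 1 3·12=36, M3→Site 1 7·3=21, M4→Site 3 9·8=72.
Loads: Site 1 carries 23/25, Site 3 carries 8/20. Service 169; fixed 272; total 441.
Next best feasible plan costs 456.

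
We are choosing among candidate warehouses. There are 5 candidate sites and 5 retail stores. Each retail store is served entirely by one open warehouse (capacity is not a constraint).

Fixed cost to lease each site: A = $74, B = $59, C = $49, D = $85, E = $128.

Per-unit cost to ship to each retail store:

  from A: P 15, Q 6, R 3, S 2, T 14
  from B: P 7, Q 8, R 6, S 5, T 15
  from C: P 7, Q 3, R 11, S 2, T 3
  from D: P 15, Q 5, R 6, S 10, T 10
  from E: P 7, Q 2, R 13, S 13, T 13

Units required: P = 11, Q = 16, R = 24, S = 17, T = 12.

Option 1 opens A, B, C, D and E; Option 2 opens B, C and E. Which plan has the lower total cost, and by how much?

Option 2 is cheaper by 87.

Option 1: {A, B, C, D, E}: P→B 7·11=77, Q→E 2·16=32, R→A 3·24=72, S→A 2·17=34, T→C 3·12=36. Service 251; fixed 395; total 646.
Option 2: {B, C, E}: P→B 7·11=77, Q→E 2·16=32, R→B 6·24=144, S→C 2·17=34, T→C 3·12=36. Service 323; fixed 236; total 559.
Difference: |646 − 559| = 87.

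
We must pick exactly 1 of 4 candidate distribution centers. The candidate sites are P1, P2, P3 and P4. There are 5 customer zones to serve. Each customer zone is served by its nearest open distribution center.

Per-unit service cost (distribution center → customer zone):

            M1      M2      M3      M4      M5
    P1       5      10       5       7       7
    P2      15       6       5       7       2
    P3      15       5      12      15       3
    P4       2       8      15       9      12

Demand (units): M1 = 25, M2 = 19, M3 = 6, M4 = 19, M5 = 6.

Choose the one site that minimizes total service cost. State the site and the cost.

With exactly 1 open, each customer zone uses its cheapest among the chosen.
{P1}: M1→P1 5·25=125, M2→P1 10·19=190, M3→P1 5·6=30, M4→P1 7·19=133, M5→P1 7·6=42. Service cost 520.
{P4}: service cost 535
{P2}: service cost 664
Among all 4 size-1 choices, {P1} is lowest.

Choose P1 only; total service cost 520.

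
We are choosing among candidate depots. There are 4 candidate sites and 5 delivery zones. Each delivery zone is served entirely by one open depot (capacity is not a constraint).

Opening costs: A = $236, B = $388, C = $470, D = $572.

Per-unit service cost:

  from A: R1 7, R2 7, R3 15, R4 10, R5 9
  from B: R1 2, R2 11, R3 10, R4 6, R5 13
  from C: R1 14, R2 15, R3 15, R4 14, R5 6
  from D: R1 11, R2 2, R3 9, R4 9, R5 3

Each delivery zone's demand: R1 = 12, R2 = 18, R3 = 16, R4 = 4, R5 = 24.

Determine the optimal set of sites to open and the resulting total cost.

Open A only; minimum total cost 942.

For any fixed open set, each delivery zone goes to its cheapest open site; total = fixed + service.
{A}: R1→A 7·12=84, R2→A 7·18=126, R3→A 15·16=240, R4→A 10·4=40, R5→A 9·24=216. Service 706; fixed 236; total 942.
{D}: service 420 + fixed 572 = 992
{B}: service 718 + fixed 388 = 1106
{A, B, C, D}: service 300 + fixed 1666 = 1966
(All 15 nonempty subsets were checked; A only is lowest.)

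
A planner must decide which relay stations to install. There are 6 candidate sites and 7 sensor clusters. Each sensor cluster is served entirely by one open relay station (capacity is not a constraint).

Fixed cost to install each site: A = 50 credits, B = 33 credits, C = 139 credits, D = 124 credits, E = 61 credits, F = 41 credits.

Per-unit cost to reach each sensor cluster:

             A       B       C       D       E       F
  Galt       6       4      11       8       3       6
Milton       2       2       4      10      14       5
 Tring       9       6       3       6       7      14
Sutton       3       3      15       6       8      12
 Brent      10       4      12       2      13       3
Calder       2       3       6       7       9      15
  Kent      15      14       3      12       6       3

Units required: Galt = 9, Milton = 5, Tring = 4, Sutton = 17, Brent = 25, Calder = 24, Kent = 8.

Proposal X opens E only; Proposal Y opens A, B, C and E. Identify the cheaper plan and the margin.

Proposal X: {E}: Galt→E 3·9=27, Milton→E 14·5=70, Tring→E 7·4=28, Sutton→E 8·17=136, Brent→E 13·25=325, Calder→E 9·24=216, Kent→E 6·8=48. Service 850; fixed 61; total 911.
Proposal Y: {A, B, C, E}: Galt→E 3·9=27, Milton→A 2·5=10, Tring→C 3·4=12, Sutton→A 3·17=51, Brent→B 4·25=100, Calder→A 2·24=48, Kent→C 3·8=24. Service 272; fixed 283; total 555.
Difference: |911 − 555| = 356.

Proposal Y is cheaper by 356.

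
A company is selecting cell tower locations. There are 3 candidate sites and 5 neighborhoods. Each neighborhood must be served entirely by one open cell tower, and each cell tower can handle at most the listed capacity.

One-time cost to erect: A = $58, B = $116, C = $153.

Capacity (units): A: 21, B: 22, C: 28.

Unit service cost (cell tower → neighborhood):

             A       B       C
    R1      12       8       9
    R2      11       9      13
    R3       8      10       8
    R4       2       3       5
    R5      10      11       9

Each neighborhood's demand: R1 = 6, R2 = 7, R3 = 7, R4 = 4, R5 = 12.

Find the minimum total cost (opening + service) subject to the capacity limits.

Minimum total cost: 473

Open {A, B}: R1→B 8·6=48, R2→B 9·7=63, R3→A 8·7=56, R4→B 3·4=12, R5→A 10·12=120.
Loads: A carries 19/21, B carries 17/22. Service 299; fixed 174; total 473.
Next best feasible plan costs 483.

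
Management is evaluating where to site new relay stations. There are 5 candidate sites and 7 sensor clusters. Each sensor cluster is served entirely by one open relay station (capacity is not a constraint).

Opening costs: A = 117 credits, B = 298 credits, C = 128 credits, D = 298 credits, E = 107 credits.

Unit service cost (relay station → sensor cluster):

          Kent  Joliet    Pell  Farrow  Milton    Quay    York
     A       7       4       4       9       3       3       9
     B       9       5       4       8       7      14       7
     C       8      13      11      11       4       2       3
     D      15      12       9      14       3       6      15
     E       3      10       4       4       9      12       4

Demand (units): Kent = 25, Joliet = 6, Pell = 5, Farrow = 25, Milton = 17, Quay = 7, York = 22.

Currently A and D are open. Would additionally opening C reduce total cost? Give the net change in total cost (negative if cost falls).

Yes — net change −11 (cost falls by 11).

Current service cost with {A, D}: 714.
Adding C: each sensor cluster re-picks its cheapest; new service cost 575, saving 139.
Extra fixed cost: 128. Net change = 128 − 139 = -11.
(Totals: 1129 → 1118.)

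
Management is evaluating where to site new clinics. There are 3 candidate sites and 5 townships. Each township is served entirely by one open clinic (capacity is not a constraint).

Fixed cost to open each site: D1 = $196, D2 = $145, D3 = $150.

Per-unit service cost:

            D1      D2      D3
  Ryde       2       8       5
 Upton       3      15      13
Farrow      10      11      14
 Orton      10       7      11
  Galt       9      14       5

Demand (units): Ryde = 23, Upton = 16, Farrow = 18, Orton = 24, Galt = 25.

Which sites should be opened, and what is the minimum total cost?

Open D1 only; minimum total cost 935.

For any fixed open set, each township goes to its cheapest open site; total = fixed + service.
{D1}: Ryde→D1 2·23=46, Upton→D1 3·16=48, Farrow→D1 10·18=180, Orton→D1 10·24=240, Galt→D1 9·25=225. Service 739; fixed 196; total 935.
{D1, D3}: Ryde→D1 2·23=46, Upton→D1 3·16=48, Farrow→D1 10·18=180, Orton→D1 10·24=240, Galt→D3 5·25=125. Service 639; fixed 346; total 985.
{D1, D2}: service 667 + fixed 341 = 1008
{D1, D2, D3}: Ryde→D1 2·23=46, Upton→D1 3·16=48, Farrow→D1 10·18=180, Orton→D2 7·24=168, Galt→D3 5·25=125. Service 567; fixed 491; total 1058.
No other subset beats 935.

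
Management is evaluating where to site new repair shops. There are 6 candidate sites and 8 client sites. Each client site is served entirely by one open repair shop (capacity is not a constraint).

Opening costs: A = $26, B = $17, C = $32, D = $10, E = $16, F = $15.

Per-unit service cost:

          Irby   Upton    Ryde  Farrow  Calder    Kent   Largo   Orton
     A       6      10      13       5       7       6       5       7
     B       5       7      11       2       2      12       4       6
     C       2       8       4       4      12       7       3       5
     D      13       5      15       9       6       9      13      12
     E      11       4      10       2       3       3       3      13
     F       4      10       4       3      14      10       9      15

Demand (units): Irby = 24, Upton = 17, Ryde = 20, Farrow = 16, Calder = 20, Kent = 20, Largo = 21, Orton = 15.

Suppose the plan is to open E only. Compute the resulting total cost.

Total cost: 958

Each client site is assigned to its cheapest site among the open ones.
{E}: Irby→E 11·24=264, Upton→E 4·17=68, Ryde→E 10·20=200, Farrow→E 2·16=32, Calder→E 3·20=60, Kent→E 3·20=60, Largo→E 3·21=63, Orton→E 13·15=195. Service 942; fixed 16; total 958.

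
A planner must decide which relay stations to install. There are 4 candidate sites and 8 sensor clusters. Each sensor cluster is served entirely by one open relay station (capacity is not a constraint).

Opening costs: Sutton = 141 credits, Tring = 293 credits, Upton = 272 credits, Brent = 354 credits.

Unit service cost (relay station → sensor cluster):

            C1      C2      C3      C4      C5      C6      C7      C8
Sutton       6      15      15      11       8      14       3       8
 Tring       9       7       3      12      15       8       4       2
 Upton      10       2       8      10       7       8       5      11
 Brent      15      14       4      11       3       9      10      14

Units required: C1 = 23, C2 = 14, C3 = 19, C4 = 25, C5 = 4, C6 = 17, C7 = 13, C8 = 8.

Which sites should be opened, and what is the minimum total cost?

For any fixed open set, each sensor cluster goes to its cheapest open site; total = fixed + service.
{Tring}: C1→Tring 9·23=207, C2→Tring 7·14=98, C3→Tring 3·19=57, C4→Tring 12·25=300, C5→Tring 15·4=60, C6→Tring 8·17=136, C7→Tring 4·13=52, C8→Tring 2·8=16. Service 926; fixed 293; total 1219.
{Sutton, Tring}: service 791 + fixed 434 = 1225
{Sutton, Upton}: service 835 + fixed 413 = 1248
{Sutton, Tring, Upton, Brent}: service 676 + fixed 1060 = 1736
No other subset beats 1219.

Open Tring only; minimum total cost 1219.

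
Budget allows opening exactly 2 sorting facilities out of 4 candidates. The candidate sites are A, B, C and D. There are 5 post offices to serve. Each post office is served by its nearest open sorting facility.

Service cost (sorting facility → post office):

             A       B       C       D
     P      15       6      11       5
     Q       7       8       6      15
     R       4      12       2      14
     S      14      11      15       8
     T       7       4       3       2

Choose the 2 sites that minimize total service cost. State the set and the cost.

Choose C and D; total service cost 23.

With exactly 2 open, each post office uses its cheapest among the chosen.
{C, D}: P→D 5, Q→C 6, R→C 2, S→D 8, T→D 2. Service cost 23.
{A, D}: service cost 26
{B, C}: service cost 28
Among all 6 size-2 choices, {C, D} is lowest.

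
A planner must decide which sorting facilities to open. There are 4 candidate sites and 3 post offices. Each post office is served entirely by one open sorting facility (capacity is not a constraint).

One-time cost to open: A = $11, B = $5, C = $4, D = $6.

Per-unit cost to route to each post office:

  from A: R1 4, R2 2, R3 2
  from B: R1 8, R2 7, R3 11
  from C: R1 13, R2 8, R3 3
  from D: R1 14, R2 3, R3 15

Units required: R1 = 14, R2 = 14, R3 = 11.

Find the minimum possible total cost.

For any fixed open set, each post office goes to its cheapest open site; total = fixed + service.
{A}: R1→A 4·14=56, R2→A 2·14=28, R3→A 2·11=22. Service 106; fixed 11; total 117.
{A, C}: service 106 + fixed 15 = 121
{A, B}: service 106 + fixed 16 = 122
{A, B, C, D}: service 106 + fixed 26 = 132
No other subset beats 117.

Minimum total cost: 117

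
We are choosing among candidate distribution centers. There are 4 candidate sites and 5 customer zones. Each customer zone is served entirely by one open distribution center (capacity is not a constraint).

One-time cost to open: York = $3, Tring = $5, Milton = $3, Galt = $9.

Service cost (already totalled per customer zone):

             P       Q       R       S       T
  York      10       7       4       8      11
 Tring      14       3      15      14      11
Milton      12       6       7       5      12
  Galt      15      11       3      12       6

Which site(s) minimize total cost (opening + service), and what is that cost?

Open York and Milton; minimum total cost 42.

For any fixed open set, each customer zone goes to its cheapest open site; total = fixed + service.
{York, Milton}: P→York 10, Q→Milton 6, R→York 4, S→Milton 5, T→York 11. Service 36; fixed 6; total 42.
{York}: service 40 + fixed 3 = 43
{York, Tring}: service 36 + fixed 8 = 44
{York, Tring, Milton, Galt}: P→York 10, Q→Tring 3, R→Galt 3, S→Milton 5, T→Galt 6. Service 27; fixed 20; total 47.
No other subset beats 42.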